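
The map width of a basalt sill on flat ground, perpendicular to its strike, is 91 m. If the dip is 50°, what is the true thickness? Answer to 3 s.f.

69.7 m

True thickness t = w · sin(dip) = 91 × sin 50°
t = 91 × 0.7660 = 69.710 m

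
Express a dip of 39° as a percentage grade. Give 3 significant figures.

grade % = 100 × tan 39° = 100 × 0.8098

81.0%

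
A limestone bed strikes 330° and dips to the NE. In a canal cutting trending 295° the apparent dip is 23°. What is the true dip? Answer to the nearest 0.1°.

β = acute angle between strike 330° and section 295° = 35°.
tan(true dip) = tan 23° / sin 35° = 0.7400
true dip = arctan 0.7400 = 36.50°

36.5°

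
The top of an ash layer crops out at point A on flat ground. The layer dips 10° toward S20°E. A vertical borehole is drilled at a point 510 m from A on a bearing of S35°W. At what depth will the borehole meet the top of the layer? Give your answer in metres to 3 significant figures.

The hole lies 55° from the dip direction, so the down-dip offset is 510 × cos 55° = 292.52 m.
Depth = down-dip offset × tan(dip) = 292.52 × tan 10° = 292.52 × 0.1763
Depth = 51.58 m

51.6 m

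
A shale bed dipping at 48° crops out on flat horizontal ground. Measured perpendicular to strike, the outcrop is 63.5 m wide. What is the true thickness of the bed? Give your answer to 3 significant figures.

True thickness t = w · sin(dip) = 63.5 × sin 48°
t = 63.5 × 0.7431 = 47.190 m

47.2 m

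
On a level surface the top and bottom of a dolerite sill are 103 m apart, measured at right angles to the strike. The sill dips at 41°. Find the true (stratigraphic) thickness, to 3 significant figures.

67.6 m

True thickness t = w · sin(dip) = 103 × sin 41°
t = 103 × 0.6561 = 67.574 m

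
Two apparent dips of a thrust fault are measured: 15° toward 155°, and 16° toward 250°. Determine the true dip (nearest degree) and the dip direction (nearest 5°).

Each apparent-dip line lies in the plane. As unit vectors (x east, y north, z up), v₁ plunges 15°→155° and v₂ plunges 16°→250°.
The plane normal is n = v₁ × v₂ ∝ (-0.156, -0.346, 0.925).
tan δ = √(n_x²+n_y²)/n_z = 0.380/0.925, so δ = 22.3°.
Dip direction = atan2(-0.156, -0.346) = 204° (azimuth of n's horizontal projection).

true dip 22°, dip direction 205°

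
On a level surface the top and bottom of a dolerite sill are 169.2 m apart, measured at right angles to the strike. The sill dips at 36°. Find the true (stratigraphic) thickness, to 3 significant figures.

True thickness t = w · sin(dip) = 169.2 × sin 36°
t = 169.2 × 0.5878 = 99.453 m

99.5 m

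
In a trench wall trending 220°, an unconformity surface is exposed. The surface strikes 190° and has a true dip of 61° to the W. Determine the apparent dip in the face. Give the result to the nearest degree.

The section lies 30° from the strike.
tan α = tan 61° × sin 30° = 1.8040 × 0.5000 = 0.9020
apparent dip = arctan 0.9020 = 42.05°

42°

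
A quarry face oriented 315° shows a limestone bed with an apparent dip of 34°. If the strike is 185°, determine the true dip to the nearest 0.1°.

β = acute angle between strike 185° and section 315° = 50°.
tan δ = tan α / sin β = tan 34° / sin 50° = 0.6745 / 0.7660 = 0.8805
true dip = arctan 0.8805 = 41.36°

41.4°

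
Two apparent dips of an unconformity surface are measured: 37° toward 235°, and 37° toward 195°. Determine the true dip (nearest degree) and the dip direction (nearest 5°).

The two traces are lines in the plane: v₁ = (sin 235°·cos 37°, cos 235°·cos 37°, −sin 37°), v₂ = (sin 195°·cos 37°, cos 195°·cos 37°, −sin 37°).
n = v₁ × v₂ = (-0.189, -0.269, 0.410) (taken with n_z > 0).
Dip δ = arctan(|n_h|/n_z) = arctan(0.329/0.410) = 38.7°.
Dip direction = atan2(-0.189, -0.269) = 215° (azimuth of n's horizontal projection).

true dip 39°, dip direction 215°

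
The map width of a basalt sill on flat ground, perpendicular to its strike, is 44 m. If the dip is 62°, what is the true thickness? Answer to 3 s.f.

True thickness t = w · sin(dip) = 44 × sin 62°
t = 44 × 0.8829 = 38.850 m

38.8 m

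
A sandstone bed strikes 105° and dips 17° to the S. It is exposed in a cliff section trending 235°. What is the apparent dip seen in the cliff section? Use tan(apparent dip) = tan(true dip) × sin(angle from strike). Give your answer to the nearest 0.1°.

Angle between strike (105°) and section (235°): β = 50°.
tan α = tan 17° × sin 50° = 0.3057 × 0.7660 = 0.2342
α = arctan(0.2342) = 13.18°

13.2°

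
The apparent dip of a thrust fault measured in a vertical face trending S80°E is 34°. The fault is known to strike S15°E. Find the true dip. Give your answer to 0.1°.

36.7°

The section is 65° from the strike.
tan(true dip) = tan 34° / sin 65° = 0.7442
δ = arctan(0.7442) = 36.66°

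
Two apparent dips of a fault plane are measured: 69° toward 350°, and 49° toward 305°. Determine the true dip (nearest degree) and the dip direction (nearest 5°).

true dip 70°, dip direction 010°

Represent each trace as a vector plunging at its apparent dip toward its trend (east-north-up frame): v₁ = (-0.062, 0.353, -0.934), v₂ = (-0.537, 0.376, -0.755).
n = v₁ × v₂ = (0.085, 0.455, 0.166) (taken with n_z > 0).
tan δ = √(n_x²+n_y²)/n_z = 0.463/0.166, so δ = 70.2°.
Dip direction = azimuth of (n_x, n_y) = atan2(0.085, 0.455) = 11°.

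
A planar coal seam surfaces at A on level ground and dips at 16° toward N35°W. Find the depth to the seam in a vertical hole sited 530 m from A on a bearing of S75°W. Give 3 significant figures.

52.0 m

The hole lies 70° from the dip direction, so the down-dip offset is 530 × cos 70° = 181.27 m.
Depth = down-dip offset × tan(dip) = 181.27 × tan 16° = 181.27 × 0.2867
Depth = 51.98 m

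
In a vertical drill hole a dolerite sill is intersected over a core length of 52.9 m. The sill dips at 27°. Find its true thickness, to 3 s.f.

47.1 m

True thickness t = h · cos(dip) = 52.9 × cos 27°
t = 52.9 × 0.8910 = 47.134 m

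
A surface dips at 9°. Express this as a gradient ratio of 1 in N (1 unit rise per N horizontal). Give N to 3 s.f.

1 in 6.31

1 : N means tan θ = 1/N, so N = 1/tan 9° = 1/0.1584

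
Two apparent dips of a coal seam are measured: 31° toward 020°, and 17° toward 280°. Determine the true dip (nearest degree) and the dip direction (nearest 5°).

The two traces are lines in the plane: v₁ = (sin 20°·cos 31°, cos 20°·cos 31°, −sin 31°), v₂ = (sin 280°·cos 17°, cos 280°·cos 17°, −sin 17°).
n = v₁ × v₂ = (-0.150, 0.571, 0.807) (taken with n_z > 0).
True dip = arccos(n_z / |n|) = arccos(0.8073) = 36.2°.
Dip direction = atan2(-0.150, 0.571) = 345° (azimuth of n's horizontal projection).

true dip 36°, dip direction 345°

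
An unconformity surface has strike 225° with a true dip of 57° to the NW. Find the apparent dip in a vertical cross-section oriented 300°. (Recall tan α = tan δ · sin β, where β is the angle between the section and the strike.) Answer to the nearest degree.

56°

Angle between strike (225°) and section (300°): β = 75°.
tan α = tan 57° × sin 75° = 1.5399 × 0.9659 = 1.4874
α = arctan(1.4874) = 56.09°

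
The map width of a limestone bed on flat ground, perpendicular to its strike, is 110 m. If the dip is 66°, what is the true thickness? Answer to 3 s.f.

True thickness t = w · sin(dip) = 110 × sin 66°
t = 110 × 0.9135 = 100.490 m

100 m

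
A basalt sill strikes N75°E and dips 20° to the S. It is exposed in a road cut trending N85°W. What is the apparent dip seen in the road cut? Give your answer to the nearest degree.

The section lies 20° from the strike.
tan(apparent dip) = tan 20° · sin 20° = 0.1245
apparent dip = arctan 0.1245 = 7.10°

7°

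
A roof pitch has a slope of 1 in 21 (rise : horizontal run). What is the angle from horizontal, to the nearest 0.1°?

2.7°

tan θ = 1/21 = 0.0476
θ = arctan(0.0476) = 2.73°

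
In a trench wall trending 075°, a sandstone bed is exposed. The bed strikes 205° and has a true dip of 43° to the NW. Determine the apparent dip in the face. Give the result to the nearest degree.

36°

The section lies 50° from the strike.
tan α = tan 43° × sin 50° = 0.9325 × 0.7660 = 0.7143
apparent dip = arctan 0.7143 = 35.54°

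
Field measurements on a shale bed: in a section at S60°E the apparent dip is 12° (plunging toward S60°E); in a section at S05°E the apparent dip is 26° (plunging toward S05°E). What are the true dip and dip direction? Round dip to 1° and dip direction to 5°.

Represent each trace as a vector plunging at its apparent dip toward its trend (east-north-up frame): v₁ = (0.847, -0.489, -0.208), v₂ = (0.078, -0.895, -0.438).
The plane normal is n = v₁ × v₂ ∝ (-0.028, -0.355, 0.720).
Dip δ = arctan(|n_h|/n_z) = arctan(0.356/0.720) = 26.3°.
The horizontal component of n points toward azimuth atan2(n_x, n_y) = 185°, the dip direction.

true dip 26°, dip direction 185°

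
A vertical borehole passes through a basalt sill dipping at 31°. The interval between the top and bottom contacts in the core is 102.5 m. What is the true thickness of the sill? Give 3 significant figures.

True thickness t = h · cos(dip) = 102.5 × cos 31°
t = 102.5 × 0.8572 = 87.860 m

87.9 m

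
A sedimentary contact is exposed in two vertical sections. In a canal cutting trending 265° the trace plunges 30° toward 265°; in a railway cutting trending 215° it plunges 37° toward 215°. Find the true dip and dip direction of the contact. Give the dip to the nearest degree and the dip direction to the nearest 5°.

Represent each trace as a vector plunging at its apparent dip toward its trend (east-north-up frame): v₁ = (-0.863, -0.075, -0.500), v₂ = (-0.458, -0.654, -0.602).
The plane normal is n = v₁ × v₂ ∝ (-0.282, -0.290, 0.530).
Dip δ = arctan(|n_h|/n_z) = arctan(0.404/0.530) = 37.4°.
Dip direction = atan2(-0.282, -0.290) = 224° (azimuth of n's horizontal projection).

true dip 37°, dip direction 225°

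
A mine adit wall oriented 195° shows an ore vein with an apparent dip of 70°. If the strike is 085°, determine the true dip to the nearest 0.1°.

β = acute angle between strike 085° and section 195° = 70°.
tan δ = tan α / sin β = tan 70° / sin 70° = 2.7475 / 0.9397 = 2.9238
δ = arctan(2.9238) = 71.12°

71.1°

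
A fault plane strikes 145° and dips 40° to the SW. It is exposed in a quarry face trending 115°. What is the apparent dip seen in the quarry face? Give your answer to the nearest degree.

23°

The strike is 145° and the section trends 115°; the acute angle between them is β = 30°.
tan(apparent dip) = tan 40° · sin 30° = 0.4195
α = arctan(0.4195) = 22.76°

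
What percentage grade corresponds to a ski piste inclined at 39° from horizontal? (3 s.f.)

81.0%

grade % = 100 × tan 39° = 100 × 0.8098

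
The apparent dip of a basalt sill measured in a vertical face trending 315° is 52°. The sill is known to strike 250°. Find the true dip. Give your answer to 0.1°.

54.7°

The section is 65° from the strike.
tan δ = tan α / sin β = tan 52° / sin 65° = 1.2799 / 0.9063 = 1.4123
δ = arctan(1.4123) = 54.70°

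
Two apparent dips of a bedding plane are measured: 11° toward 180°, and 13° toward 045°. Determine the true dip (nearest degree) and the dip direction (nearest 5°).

Represent each trace as a vector plunging at its apparent dip toward its trend (east-north-up frame): v₁ = (0.000, -0.982, -0.191), v₂ = (0.689, 0.689, -0.225).
Cross product v₁ × v₂ gives the pole to the plane: n ∝ (0.352, -0.131, 0.676).
tan δ = √(n_x²+n_y²)/n_z = 0.376/0.676, so δ = 29.1°.
Dip direction = azimuth of (n_x, n_y) = atan2(0.352, -0.131) = 110°.

true dip 29°, dip direction 110°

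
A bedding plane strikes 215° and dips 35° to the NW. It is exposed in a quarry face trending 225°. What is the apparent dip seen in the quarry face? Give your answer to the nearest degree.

The strike is 215° and the section trends 225°; the acute angle between them is β = 10°.
tan(apparent dip) = tan 35° · sin 10° = 0.1216
α = arctan(0.1216) = 6.93°

7°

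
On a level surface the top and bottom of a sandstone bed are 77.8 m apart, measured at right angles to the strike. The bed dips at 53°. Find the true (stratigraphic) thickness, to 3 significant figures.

True thickness t = w · sin(dip) = 77.8 × sin 53°
t = 77.8 × 0.7986 = 62.134 m

62.1 m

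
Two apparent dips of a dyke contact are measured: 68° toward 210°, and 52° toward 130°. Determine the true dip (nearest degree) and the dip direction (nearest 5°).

true dip 69°, dip direction 190°

Represent each trace as a vector plunging at its apparent dip toward its trend (east-north-up frame): v₁ = (-0.187, -0.324, -0.927), v₂ = (0.472, -0.396, -0.788).
The plane normal is n = v₁ × v₂ ∝ (-0.111, -0.585, 0.227).
True dip = arccos(n_z / |n|) = arccos(0.3564) = 69.1°.
Dip direction = atan2(-0.111, -0.585) = 191° (azimuth of n's horizontal projection).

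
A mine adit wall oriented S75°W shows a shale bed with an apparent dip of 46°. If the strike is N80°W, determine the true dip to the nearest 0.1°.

67.8°

β = acute angle between strike N80°W and section S75°W = 25°.
tan δ = tan α / sin β = tan 46° / sin 25° = 1.0355 / 0.4226 = 2.4503
true dip = arctan 2.4503 = 67.80°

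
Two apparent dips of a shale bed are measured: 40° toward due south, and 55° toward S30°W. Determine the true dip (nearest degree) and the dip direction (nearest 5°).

Each apparent-dip line lies in the plane. As unit vectors (x east, y north, z up), v₁ plunges 40°→due south and v₂ plunges 55°→S30°W.
n = v₁ × v₂ = (-0.308, -0.184, 0.220) (taken with n_z > 0).
tan δ = √(n_x²+n_y²)/n_z = 0.359/0.220, so δ = 58.5°.
Dip direction = atan2(-0.308, -0.184) = 239° (azimuth of n's horizontal projection).

true dip 59°, dip direction 240°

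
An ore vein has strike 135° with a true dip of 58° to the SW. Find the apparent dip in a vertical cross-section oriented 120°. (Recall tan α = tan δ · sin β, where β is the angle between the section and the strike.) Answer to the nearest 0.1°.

The section lies 15° from the strike.
tan α = tan 58° × sin 15° = 1.6003 × 0.2588 = 0.4142
apparent dip = arctan 0.4142 = 22.50°

22.5°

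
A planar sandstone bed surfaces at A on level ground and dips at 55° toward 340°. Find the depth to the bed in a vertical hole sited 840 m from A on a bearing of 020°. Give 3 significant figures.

919 m

The hole lies 40° from the dip direction, so the down-dip offset is 840 × cos 40° = 643.48 m.
Depth = down-dip offset × tan(dip) = 643.48 × tan 55° = 643.48 × 1.4281
Depth = 918.98 m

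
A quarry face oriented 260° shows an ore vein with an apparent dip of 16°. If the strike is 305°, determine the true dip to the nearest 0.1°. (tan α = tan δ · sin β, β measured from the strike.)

β = acute angle between strike 305° and section 260° = 45°.
tan δ = tan α / sin β = tan 16° / sin 45° = 0.2867 / 0.7071 = 0.4055
δ = arctan(0.4055) = 22.07°

22.1°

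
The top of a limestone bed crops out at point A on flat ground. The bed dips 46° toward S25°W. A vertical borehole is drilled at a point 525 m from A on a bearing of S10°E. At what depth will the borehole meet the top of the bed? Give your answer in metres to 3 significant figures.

The hole lies 35° from the dip direction, so the down-dip offset is 525 × cos 35° = 430.05 m.
Depth = down-dip offset × tan(dip) = 430.05 × tan 46° = 430.05 × 1.0355
Depth = 445.33 m

445 m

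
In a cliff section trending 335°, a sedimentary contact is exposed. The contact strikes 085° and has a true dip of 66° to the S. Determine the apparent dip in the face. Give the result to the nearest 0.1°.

The strike is 085° and the section trends 335°; the acute angle between them is β = 70°.
tan(apparent dip) = tan 66° · sin 70° = 2.1106
apparent dip = arctan 2.1106 = 64.65°

64.6°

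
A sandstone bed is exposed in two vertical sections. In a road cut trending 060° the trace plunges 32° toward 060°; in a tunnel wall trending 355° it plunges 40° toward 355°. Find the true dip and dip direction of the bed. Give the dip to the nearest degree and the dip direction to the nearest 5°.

Represent each trace as a vector plunging at its apparent dip toward its trend (east-north-up frame): v₁ = (0.734, 0.424, -0.530), v₂ = (-0.067, 0.763, -0.643).
Cross product v₁ × v₂ gives the pole to the plane: n ∝ (0.132, 0.507, 0.589).
Dip δ = arctan(|n_h|/n_z) = arctan(0.524/0.589) = 41.7°.
The horizontal component of n points toward azimuth atan2(n_x, n_y) = 15°, the dip direction.

true dip 42°, dip direction 015°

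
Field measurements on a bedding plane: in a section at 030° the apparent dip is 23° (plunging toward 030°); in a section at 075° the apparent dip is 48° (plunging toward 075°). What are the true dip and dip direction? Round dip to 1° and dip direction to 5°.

Each apparent-dip line lies in the plane. As unit vectors (x east, y north, z up), v₁ plunges 23°→030° and v₂ plunges 48°→075°.
n = v₁ × v₂ = (0.525, -0.089, 0.436) (taken with n_z > 0).
tan δ = √(n_x²+n_y²)/n_z = 0.532/0.436, so δ = 50.7°.
Dip direction = atan2(0.525, -0.089) = 100° (azimuth of n's horizontal projection).

true dip 51°, dip direction 100°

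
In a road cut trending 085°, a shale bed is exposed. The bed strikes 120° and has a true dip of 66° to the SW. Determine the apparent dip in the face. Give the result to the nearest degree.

The section lies 35° from the strike.
tan(apparent dip) = tan 66° · sin 35° = 1.2883
apparent dip = arctan 1.2883 = 52.18°

52°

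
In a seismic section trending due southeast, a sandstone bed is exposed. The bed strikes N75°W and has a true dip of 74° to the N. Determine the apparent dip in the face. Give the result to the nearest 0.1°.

The section lies 30° from the strike.
tan(apparent dip) = tan 74° · sin 30° = 1.7437
apparent dip = arctan 1.7437 = 60.17°

60.2°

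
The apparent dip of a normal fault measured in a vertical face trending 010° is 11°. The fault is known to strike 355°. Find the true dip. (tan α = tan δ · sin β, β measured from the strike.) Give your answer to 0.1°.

The section is 15° from the strike.
tan δ = tan α / sin β = tan 11° / sin 15° = 0.1944 / 0.2588 = 0.7510
true dip = arctan 0.7510 = 36.91°

36.9°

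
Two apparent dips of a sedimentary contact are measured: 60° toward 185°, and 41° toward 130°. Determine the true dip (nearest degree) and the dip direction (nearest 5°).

Represent each trace as a vector plunging at its apparent dip toward its trend (east-north-up frame): v₁ = (-0.044, -0.498, -0.866), v₂ = (0.578, -0.485, -0.656).
The plane normal is n = v₁ × v₂ ∝ (-0.093, -0.529, 0.309).
Dip δ = arctan(|n_h|/n_z) = arctan(0.537/0.309) = 60.1°.
The horizontal component of n points toward azimuth atan2(n_x, n_y) = 190°, the dip direction.

true dip 60°, dip direction 190°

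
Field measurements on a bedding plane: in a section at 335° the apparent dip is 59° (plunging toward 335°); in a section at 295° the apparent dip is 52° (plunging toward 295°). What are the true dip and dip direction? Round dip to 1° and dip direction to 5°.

Each apparent-dip line lies in the plane. As unit vectors (x east, y north, z up), v₁ plunges 59°→335° and v₂ plunges 52°→295°.
Cross product v₁ × v₂ gives the pole to the plane: n ∝ (-0.145, 0.307, 0.204).
Dip δ = arctan(|n_h|/n_z) = arctan(0.339/0.204) = 59.0°.
Dip direction = azimuth of (n_x, n_y) = atan2(-0.145, 0.307) = 335°.

true dip 59°, dip direction 335°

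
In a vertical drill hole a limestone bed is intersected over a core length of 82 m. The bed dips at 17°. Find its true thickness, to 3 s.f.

True thickness t = h · cos(dip) = 82 × cos 17°
t = 82 × 0.9563 = 78.417 m

78.4 m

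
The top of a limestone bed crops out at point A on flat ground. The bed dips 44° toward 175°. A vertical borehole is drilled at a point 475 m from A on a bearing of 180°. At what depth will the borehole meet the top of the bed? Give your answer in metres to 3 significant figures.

The hole lies 5° from the dip direction, so the down-dip offset is 475 × cos 5° = 473.19 m.
Depth = down-dip offset × tan(dip) = 473.19 × tan 44° = 473.19 × 0.9657
Depth = 456.96 m

457 m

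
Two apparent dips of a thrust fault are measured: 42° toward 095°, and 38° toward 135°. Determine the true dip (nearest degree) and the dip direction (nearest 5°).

true dip 42°, dip direction 105°

Each apparent-dip line lies in the plane. As unit vectors (x east, y north, z up), v₁ plunges 42°→095° and v₂ plunges 38°→135°.
The plane normal is n = v₁ × v₂ ∝ (0.333, -0.083, 0.376).
Dip δ = arctan(|n_h|/n_z) = arctan(0.343/0.376) = 42.4°.
Dip direction = azimuth of (n_x, n_y) = atan2(0.333, -0.083) = 104°.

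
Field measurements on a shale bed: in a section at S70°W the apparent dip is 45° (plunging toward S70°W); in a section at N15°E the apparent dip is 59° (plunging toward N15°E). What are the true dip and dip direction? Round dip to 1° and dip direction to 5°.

true dip 71°, dip direction 320°

Represent each trace as a vector plunging at its apparent dip toward its trend (east-north-up frame): v₁ = (-0.664, -0.242, -0.707), v₂ = (0.133, 0.497, -0.857).
Cross product v₁ × v₂ gives the pole to the plane: n ∝ (-0.559, 0.664, 0.298).
True dip = arccos(n_z / |n|) = arccos(0.3251) = 71.0°.
The horizontal component of n points toward azimuth atan2(n_x, n_y) = 320°, the dip direction.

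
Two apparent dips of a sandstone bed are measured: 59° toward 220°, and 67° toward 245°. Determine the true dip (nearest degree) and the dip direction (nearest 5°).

The two traces are lines in the plane: v₁ = (sin 220°·cos 59°, cos 220°·cos 59°, −sin 59°), v₂ = (sin 245°·cos 67°, cos 245°·cos 67°, −sin 67°).
n = v₁ × v₂ = (-0.222, 0.001, 0.085) (taken with n_z > 0).
True dip = arccos(n_z / |n|) = arccos(0.3583) = 69.0°.
Dip direction = atan2(-0.222, 0.001) = 270° (azimuth of n's horizontal projection).

true dip 69°, dip direction 270°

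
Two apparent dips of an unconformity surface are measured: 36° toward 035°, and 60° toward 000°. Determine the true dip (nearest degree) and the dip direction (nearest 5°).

The two traces are lines in the plane: v₁ = (sin 35°·cos 36°, cos 35°·cos 36°, −sin 36°), v₂ = (sin 0°·cos 60°, cos 0°·cos 60°, −sin 60°).
The plane normal is n = v₁ × v₂ ∝ (-0.280, 0.402, 0.232).
Dip δ = arctan(|n_h|/n_z) = arctan(0.490/0.232) = 64.7°.
Dip direction = atan2(-0.280, 0.402) = 325° (azimuth of n's horizontal projection).

true dip 65°, dip direction 325°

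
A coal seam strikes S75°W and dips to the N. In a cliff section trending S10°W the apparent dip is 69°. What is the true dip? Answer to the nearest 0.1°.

70.8°

The section is 65° from the strike.
tan δ = tan α / sin β = tan 69° / sin 65° = 2.6051 / 0.9063 = 2.8744
true dip = arctan 2.8744 = 70.82°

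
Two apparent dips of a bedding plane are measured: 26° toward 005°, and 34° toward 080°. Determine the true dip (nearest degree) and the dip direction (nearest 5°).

true dip 37°, dip direction 055°

Represent each trace as a vector plunging at its apparent dip toward its trend (east-north-up frame): v₁ = (0.078, 0.895, -0.438), v₂ = (0.816, 0.144, -0.559).
Cross product v₁ × v₂ gives the pole to the plane: n ∝ (0.438, 0.314, 0.720).
Dip δ = arctan(|n_h|/n_z) = arctan(0.539/0.720) = 36.8°.
The horizontal component of n points toward azimuth atan2(n_x, n_y) = 54°, the dip direction.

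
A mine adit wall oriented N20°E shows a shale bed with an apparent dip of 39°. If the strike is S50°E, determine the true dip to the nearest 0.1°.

β = acute angle between strike S50°E and section N20°E = 70°.
tan(true dip) = tan 39° / sin 70° = 0.8618
δ = arctan(0.8618) = 40.75°

40.8°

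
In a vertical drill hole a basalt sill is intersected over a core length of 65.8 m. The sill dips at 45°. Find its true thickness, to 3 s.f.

True thickness t = h · cos(dip) = 65.8 × cos 45°
t = 65.8 × 0.7071 = 46.528 m

46.5 m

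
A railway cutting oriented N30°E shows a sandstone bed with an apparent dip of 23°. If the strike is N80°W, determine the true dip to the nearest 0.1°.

24.3°

The section is 70° from the strike.
tan(true dip) = tan 23° / sin 70° = 0.4517
δ = arctan(0.4517) = 24.31°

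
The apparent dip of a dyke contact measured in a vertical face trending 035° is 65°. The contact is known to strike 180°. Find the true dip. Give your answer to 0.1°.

The section is 35° from the strike.
tan(true dip) = tan 65° / sin 35° = 3.7388
δ = arctan(3.7388) = 75.03°

75.0°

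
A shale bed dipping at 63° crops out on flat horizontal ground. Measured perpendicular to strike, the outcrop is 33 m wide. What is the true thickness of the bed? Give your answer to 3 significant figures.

True thickness t = w · sin(dip) = 33 × sin 63°
t = 33 × 0.8910 = 29.403 m

29.4 m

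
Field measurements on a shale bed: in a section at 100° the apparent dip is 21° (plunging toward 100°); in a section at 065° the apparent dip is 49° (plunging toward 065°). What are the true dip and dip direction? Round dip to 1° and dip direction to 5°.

true dip 56°, dip direction 025°

Represent each trace as a vector plunging at its apparent dip toward its trend (east-north-up frame): v₁ = (0.919, -0.162, -0.358), v₂ = (0.595, 0.277, -0.755).
n = v₁ × v₂ = (0.222, 0.481, 0.351) (taken with n_z > 0).
tan δ = √(n_x²+n_y²)/n_z = 0.529/0.351, so δ = 56.4°.
The horizontal component of n points toward azimuth atan2(n_x, n_y) = 25°, the dip direction.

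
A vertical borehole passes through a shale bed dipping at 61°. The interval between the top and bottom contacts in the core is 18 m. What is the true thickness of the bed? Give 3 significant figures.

8.73 m

True thickness t = h · cos(dip) = 18 × cos 61°
t = 18 × 0.4848 = 8.727 m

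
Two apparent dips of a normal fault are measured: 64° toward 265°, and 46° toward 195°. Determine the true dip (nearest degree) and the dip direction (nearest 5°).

Each apparent-dip line lies in the plane. As unit vectors (x east, y north, z up), v₁ plunges 64°→265° and v₂ plunges 46°→195°.
Cross product v₁ × v₂ gives the pole to the plane: n ∝ (-0.576, -0.153, 0.286).
Dip δ = arctan(|n_h|/n_z) = arctan(0.595/0.286) = 64.3°.
The horizontal component of n points toward azimuth atan2(n_x, n_y) = 255°, the dip direction.

true dip 64°, dip direction 255°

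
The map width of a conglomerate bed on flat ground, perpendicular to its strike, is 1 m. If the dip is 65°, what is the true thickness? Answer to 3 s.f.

True thickness t = w · sin(dip) = 1 × sin 65°
t = 1 × 0.9063 = 0.906 m

0.906 m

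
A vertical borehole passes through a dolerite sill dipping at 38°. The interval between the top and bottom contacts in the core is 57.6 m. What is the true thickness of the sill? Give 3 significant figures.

45.4 m

True thickness t = h · cos(dip) = 57.6 × cos 38°
t = 57.6 × 0.7880 = 45.389 m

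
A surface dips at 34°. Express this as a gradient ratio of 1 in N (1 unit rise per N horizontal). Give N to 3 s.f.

1 in 1.48

1 : N means tan θ = 1/N, so N = 1/tan 34° = 1/0.6745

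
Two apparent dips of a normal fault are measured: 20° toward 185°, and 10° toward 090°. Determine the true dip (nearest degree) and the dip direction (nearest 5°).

true dip 23°, dip direction 155°

Represent each trace as a vector plunging at its apparent dip toward its trend (east-north-up frame): v₁ = (-0.082, -0.936, -0.342), v₂ = (0.985, 0.000, -0.174).
Cross product v₁ × v₂ gives the pole to the plane: n ∝ (0.163, -0.351, 0.922).
Dip δ = arctan(|n_h|/n_z) = arctan(0.387/0.922) = 22.8°.
Dip direction = azimuth of (n_x, n_y) = atan2(0.163, -0.351) = 155°.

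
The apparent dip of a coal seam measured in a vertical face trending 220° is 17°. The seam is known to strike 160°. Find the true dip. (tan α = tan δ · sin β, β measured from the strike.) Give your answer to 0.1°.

β = acute angle between strike 160° and section 220° = 60°.
tan δ = tan α / sin β = tan 17° / sin 60° = 0.3057 / 0.8660 = 0.3530
true dip = arctan 0.3530 = 19.44°

19.4°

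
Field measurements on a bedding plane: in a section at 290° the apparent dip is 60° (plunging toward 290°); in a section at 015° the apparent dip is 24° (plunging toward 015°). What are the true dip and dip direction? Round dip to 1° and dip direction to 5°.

true dip 60°, dip direction 300°

Each apparent-dip line lies in the plane. As unit vectors (x east, y north, z up), v₁ plunges 60°→290° and v₂ plunges 24°→015°.
n = v₁ × v₂ = (-0.695, 0.396, 0.455) (taken with n_z > 0).
Dip δ = arctan(|n_h|/n_z) = arctan(0.800/0.455) = 60.4°.
Dip direction = atan2(-0.695, 0.396) = 300° (azimuth of n's horizontal projection).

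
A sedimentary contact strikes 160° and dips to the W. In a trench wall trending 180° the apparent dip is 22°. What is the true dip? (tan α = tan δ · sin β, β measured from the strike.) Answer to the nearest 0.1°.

49.8°

The section is 20° from the strike.
tan δ = tan α / sin β = tan 22° / sin 20° = 0.4040 / 0.3420 = 1.1813
δ = arctan(1.1813) = 49.75°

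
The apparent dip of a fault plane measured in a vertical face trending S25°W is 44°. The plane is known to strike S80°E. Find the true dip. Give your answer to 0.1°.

The section is 75° from the strike.
tan(true dip) = tan 44° / sin 75° = 0.9998
true dip = arctan 0.9998 = 44.99°

45.0°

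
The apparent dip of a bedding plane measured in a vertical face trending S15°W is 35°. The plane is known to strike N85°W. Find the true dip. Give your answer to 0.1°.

The section is 80° from the strike.
tan δ = tan α / sin β = tan 35° / sin 80° = 0.7002 / 0.9848 = 0.7110
δ = arctan(0.7110) = 35.41°

35.4°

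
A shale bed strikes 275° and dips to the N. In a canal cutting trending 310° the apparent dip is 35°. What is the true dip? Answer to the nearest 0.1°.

50.7°

The section is 35° from the strike.
tan(true dip) = tan 35° / sin 35° = 1.2208
δ = arctan(1.2208) = 50.68°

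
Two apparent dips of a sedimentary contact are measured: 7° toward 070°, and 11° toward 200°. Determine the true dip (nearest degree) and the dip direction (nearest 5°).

true dip 21°, dip direction 140°

Each apparent-dip line lies in the plane. As unit vectors (x east, y north, z up), v₁ plunges 7°→070° and v₂ plunges 11°→200°.
n = v₁ × v₂ = (0.177, -0.219, 0.746) (taken with n_z > 0).
tan δ = √(n_x²+n_y²)/n_z = 0.282/0.746, so δ = 20.7°.
The horizontal component of n points toward azimuth atan2(n_x, n_y) = 141°, the dip direction.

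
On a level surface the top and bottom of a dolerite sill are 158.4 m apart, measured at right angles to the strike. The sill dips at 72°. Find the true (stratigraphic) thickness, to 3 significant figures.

True thickness t = w · sin(dip) = 158.4 × sin 72°
t = 158.4 × 0.9511 = 150.647 m

151 m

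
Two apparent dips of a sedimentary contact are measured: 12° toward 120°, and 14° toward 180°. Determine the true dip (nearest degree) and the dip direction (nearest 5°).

Represent each trace as a vector plunging at its apparent dip toward its trend (east-north-up frame): v₁ = (0.847, -0.489, -0.208), v₂ = (0.000, -0.970, -0.242).
The plane normal is n = v₁ × v₂ ∝ (0.083, -0.205, 0.822).
True dip = arccos(n_z / |n|) = arccos(0.9656) = 15.1°.
The horizontal component of n points toward azimuth atan2(n_x, n_y) = 158°, the dip direction.

true dip 15°, dip direction 160°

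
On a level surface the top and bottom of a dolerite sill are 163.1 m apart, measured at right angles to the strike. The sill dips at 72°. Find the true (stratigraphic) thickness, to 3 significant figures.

True thickness t = w · sin(dip) = 163.1 × sin 72°
t = 163.1 × 0.9511 = 155.117 m

155 m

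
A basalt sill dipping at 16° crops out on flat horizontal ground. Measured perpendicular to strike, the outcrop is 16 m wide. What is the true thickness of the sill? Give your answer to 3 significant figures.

4.41 m

True thickness t = w · sin(dip) = 16 × sin 16°
t = 16 × 0.2756 = 4.410 m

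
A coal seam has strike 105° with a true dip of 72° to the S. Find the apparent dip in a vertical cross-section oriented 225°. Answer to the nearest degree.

69°

The strike is 105° and the section trends 225°; the acute angle between them is β = 60°.
tan(apparent dip) = tan 72° · sin 60° = 2.6654
α = arctan(2.6654) = 69.43°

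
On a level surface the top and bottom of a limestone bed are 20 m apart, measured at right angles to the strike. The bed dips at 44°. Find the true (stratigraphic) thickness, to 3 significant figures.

True thickness t = w · sin(dip) = 20 × sin 44°
t = 20 × 0.6947 = 13.893 m

13.9 m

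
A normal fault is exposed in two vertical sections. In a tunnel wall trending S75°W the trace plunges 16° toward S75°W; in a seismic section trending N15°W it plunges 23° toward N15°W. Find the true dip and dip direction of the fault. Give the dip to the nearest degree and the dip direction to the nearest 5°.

true dip 27°, dip direction 310°

The two traces are lines in the plane: v₁ = (sin 255°·cos 16°, cos 255°·cos 16°, −sin 16°), v₂ = (sin 345°·cos 23°, cos 345°·cos 23°, −sin 23°).
n = v₁ × v₂ = (-0.342, 0.297, 0.885) (taken with n_z > 0).
True dip = arccos(n_z / |n|) = arccos(0.8900) = 27.1°.
Dip direction = atan2(-0.342, 0.297) = 311° (azimuth of n's horizontal projection).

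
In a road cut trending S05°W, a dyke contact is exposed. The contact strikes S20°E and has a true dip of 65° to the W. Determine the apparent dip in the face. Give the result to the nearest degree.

42°

The strike is S20°E and the section trends S05°W; the acute angle between them is β = 25°.
tan(apparent dip) = tan 65° · sin 25° = 0.9063
α = arctan(0.9063) = 42.19°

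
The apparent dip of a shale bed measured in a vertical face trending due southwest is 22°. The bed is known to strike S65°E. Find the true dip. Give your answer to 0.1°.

β = acute angle between strike S65°E and section due southwest = 70°.
tan(true dip) = tan 22° / sin 70° = 0.4300
true dip = arctan 0.4300 = 23.27°

23.3°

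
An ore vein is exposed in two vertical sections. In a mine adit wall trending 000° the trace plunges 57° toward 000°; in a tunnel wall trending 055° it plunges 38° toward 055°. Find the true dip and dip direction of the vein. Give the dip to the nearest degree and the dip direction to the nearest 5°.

true dip 57°, dip direction 355°

Each apparent-dip line lies in the plane. As unit vectors (x east, y north, z up), v₁ plunges 57°→000° and v₂ plunges 38°→055°.
Cross product v₁ × v₂ gives the pole to the plane: n ∝ (-0.044, 0.541, 0.352).
tan δ = √(n_x²+n_y²)/n_z = 0.543/0.352, so δ = 57.1°.
Dip direction = atan2(-0.044, 0.541) = 355° (azimuth of n's horizontal projection).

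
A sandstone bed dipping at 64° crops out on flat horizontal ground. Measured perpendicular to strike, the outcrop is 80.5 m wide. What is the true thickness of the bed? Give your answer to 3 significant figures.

True thickness t = w · sin(dip) = 80.5 × sin 64°
t = 80.5 × 0.8988 = 72.353 m

72.4 m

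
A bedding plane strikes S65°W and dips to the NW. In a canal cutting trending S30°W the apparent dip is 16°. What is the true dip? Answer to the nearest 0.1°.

26.6°

The section is 35° from the strike.
tan δ = tan α / sin β = tan 16° / sin 35° = 0.2867 / 0.5736 = 0.4999
δ = arctan(0.4999) = 26.56°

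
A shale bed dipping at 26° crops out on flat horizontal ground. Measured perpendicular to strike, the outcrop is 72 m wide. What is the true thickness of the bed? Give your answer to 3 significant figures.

31.6 m

True thickness t = w · sin(dip) = 72 × sin 26°
t = 72 × 0.4384 = 31.563 m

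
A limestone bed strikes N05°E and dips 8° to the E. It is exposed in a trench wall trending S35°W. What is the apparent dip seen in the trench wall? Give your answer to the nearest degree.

Angle between strike (N05°E) and section (S35°W): β = 30°.
tan(apparent dip) = tan 8° · sin 30° = 0.0703
apparent dip = arctan 0.0703 = 4.02°

4°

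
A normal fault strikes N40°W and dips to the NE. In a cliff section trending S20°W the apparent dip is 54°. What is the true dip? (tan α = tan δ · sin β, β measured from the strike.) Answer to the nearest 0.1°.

57.8°

The section is 60° from the strike.
tan(true dip) = tan 54° / sin 60° = 1.5893
δ = arctan(1.5893) = 57.82°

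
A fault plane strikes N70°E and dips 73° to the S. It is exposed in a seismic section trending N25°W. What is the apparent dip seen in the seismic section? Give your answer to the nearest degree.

Angle between strike (N70°E) and section (N25°W): β = 85°.
tan(apparent dip) = tan 73° · sin 85° = 3.2584
α = arctan(3.2584) = 72.94°

73°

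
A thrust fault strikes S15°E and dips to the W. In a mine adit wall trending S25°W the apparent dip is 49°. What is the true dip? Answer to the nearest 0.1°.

The section is 40° from the strike.
tan δ = tan α / sin β = tan 49° / sin 40° = 1.1504 / 0.6428 = 1.7897
δ = arctan(1.7897) = 60.80°

60.8°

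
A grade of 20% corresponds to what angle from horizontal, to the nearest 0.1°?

tan θ = 20/100 = 0.2000
θ = arctan(0.2000) = 11.31°

11.3°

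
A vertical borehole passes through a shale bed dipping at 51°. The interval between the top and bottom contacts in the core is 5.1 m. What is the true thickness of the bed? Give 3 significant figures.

True thickness t = h · cos(dip) = 5.1 × cos 51°
t = 5.1 × 0.6293 = 3.210 m

3.21 m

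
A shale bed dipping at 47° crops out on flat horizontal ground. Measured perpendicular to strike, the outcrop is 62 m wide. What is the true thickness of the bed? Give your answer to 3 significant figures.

45.3 m

True thickness t = w · sin(dip) = 62 × sin 47°
t = 62 × 0.7314 = 45.344 m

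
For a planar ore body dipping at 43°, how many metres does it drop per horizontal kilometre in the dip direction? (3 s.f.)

drop per km = 1000 × tan 43° = 1000 × 0.9325

933 m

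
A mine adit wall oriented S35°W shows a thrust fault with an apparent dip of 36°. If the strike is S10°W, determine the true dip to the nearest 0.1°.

The section is 25° from the strike.
tan δ = tan α / sin β = tan 36° / sin 25° = 0.7265 / 0.4226 = 1.7191
δ = arctan(1.7191) = 59.81°

59.8°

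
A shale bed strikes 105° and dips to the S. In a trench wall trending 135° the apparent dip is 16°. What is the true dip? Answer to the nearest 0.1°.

29.8°

The section is 30° from the strike.
tan δ = tan α / sin β = tan 16° / sin 30° = 0.2867 / 0.5000 = 0.5735
δ = arctan(0.5735) = 29.83°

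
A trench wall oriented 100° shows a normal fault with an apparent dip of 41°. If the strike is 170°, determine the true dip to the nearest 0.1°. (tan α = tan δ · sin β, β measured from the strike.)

42.8°

β = acute angle between strike 170° and section 100° = 70°.
tan δ = tan α / sin β = tan 41° / sin 70° = 0.8693 / 0.9397 = 0.9251
δ = arctan(0.9251) = 42.77°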